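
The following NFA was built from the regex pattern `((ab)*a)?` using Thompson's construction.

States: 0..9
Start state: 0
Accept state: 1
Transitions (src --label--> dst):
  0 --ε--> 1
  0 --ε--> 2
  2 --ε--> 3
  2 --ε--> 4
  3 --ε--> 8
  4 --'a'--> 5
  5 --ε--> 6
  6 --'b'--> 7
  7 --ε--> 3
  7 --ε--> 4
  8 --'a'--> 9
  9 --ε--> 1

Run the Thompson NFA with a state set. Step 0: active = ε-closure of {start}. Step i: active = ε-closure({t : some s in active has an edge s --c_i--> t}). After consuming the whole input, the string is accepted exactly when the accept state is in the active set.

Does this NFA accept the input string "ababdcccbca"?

initial (ε-close {0}): {0,1,2,3,4,8}
'a' @ 1: {1,5,6,9}  (accept∈set)
'b' @ 2: {3,4,7,8}
'a' @ 3: {1,5,6,9}  (accept∈set)
'b' @ 4: {3,4,7,8}
'd' @ 5: {}  — no active states
rest 'cccbca' ignored (set empty)
after full input: {}  (accept=1 not in)

Answer: REJECT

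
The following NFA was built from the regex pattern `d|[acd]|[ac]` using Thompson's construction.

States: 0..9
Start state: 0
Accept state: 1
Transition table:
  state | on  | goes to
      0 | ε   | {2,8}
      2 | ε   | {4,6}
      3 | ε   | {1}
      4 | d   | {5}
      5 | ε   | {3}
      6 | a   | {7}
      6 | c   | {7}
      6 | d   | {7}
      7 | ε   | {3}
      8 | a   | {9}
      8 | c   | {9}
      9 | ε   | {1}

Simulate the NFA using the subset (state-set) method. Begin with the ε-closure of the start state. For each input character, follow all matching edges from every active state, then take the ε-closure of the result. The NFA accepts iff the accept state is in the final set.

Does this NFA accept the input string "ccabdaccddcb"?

start: ε-closure({0}) = {0,2,4,6,8}
'c' @ 1: {1,3,7,9}  [accepting]
'c' @ 2: {}  — dead — no transitions
rest 'abdaccddcb' ignored (set empty)
final: {}; accept 1 not in set

Answer: REJECT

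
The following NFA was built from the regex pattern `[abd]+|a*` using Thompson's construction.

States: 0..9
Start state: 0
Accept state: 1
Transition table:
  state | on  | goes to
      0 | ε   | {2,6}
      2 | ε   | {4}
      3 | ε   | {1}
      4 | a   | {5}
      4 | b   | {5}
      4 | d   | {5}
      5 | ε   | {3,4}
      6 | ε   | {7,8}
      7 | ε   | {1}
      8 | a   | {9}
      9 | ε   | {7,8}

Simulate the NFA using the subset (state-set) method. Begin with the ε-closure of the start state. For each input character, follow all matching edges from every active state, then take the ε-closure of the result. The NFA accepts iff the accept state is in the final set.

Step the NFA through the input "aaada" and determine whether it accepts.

Answer: ACCEPT

Trace:
start: ε-closure({0}) = {0,1,2,4,6,7,8}
'a' @ 1: {1,3,4,5,7,8,9}  (accept∈set)
'a' @ 2: {1,3,4,5,7,8,9}  (accept∈set)
'a' @ 3: {1,3,4,5,7,8,9}  (accept∈set)
'd' @ 4: {1,3,4,5}  (accept∈set)
'a' @ 5: {1,3,4,5}  (accept∈set)
after full input: {1,3,4,5}  (accept=1 in)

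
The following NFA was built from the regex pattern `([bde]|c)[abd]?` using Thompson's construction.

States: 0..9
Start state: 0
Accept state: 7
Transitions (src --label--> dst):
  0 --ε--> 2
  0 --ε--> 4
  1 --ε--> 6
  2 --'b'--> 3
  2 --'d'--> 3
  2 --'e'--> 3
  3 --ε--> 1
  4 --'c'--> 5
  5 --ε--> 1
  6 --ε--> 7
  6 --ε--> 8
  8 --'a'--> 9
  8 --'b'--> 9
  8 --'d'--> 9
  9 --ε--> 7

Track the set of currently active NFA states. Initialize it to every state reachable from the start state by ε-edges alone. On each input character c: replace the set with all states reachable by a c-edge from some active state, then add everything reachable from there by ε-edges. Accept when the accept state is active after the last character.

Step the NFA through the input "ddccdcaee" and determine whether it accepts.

Answer: REJECT

Trace:
initial (ε-close {0}): {0,2,4}
'd' @ 1: {1,3,6,7,8}  [accepting]
'd' @ 2: {7,9}  [accepting]
'c' @ 3: {}  — state set empty
rest 'cdcaee' ignored (set empty)
end set {} — state 7 not in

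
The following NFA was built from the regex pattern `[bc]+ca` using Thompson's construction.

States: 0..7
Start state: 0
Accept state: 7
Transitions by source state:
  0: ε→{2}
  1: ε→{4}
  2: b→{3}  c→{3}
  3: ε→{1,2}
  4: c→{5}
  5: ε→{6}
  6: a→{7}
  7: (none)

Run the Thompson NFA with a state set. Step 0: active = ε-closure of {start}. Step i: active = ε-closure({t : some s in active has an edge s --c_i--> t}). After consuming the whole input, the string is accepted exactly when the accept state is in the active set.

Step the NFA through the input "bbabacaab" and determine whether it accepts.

start: ε-closure({0}) = {0,2}
'b' @ 1: {1,2,3,4}
'b' @ 2: {1,2,3,4}
'a' @ 3: {}  — state set empty
rest 'bacaab' ignored (set empty)
final: {}; accept 7 not in set

Answer: REJECT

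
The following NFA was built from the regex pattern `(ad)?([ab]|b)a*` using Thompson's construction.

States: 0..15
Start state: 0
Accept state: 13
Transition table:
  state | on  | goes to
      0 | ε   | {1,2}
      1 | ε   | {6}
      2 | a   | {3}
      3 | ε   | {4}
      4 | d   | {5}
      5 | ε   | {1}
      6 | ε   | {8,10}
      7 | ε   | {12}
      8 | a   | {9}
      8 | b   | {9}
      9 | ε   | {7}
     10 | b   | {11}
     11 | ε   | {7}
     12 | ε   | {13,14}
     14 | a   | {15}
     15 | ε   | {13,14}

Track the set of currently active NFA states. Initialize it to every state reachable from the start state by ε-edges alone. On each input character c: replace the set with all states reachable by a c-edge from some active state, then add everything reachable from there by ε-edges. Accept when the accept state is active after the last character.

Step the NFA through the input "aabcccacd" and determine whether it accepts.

initial (ε-close {0}): {0,1,2,6,8,10}
'a' @ 1: {3,4,7,9,12,13,14}  ✓accept
'a' @ 2: {13,14,15}  ✓accept
'b' @ 3: {}  — state set empty
rest 'cccacd' ignored (set empty)
final: {}; accept 13 not in set

Answer: REJECT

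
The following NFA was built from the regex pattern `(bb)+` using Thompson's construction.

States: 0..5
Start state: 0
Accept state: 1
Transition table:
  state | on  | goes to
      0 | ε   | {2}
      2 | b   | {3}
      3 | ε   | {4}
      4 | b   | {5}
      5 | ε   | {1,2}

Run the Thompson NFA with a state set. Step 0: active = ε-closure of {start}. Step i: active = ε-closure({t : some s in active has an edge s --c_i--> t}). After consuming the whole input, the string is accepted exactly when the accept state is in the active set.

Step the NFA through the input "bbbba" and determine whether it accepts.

start: ε-closure({0}) = {0,2}
'b' @ 1: {3,4}
'b' @ 2: {1,2,5}  ✓accept
'b' @ 3: {3,4}
'b' @ 4: {1,2,5}  ✓accept
'a' @ 5: {}  — dead — no transitions
final: {}; accept 1 not in set

Answer: REJECT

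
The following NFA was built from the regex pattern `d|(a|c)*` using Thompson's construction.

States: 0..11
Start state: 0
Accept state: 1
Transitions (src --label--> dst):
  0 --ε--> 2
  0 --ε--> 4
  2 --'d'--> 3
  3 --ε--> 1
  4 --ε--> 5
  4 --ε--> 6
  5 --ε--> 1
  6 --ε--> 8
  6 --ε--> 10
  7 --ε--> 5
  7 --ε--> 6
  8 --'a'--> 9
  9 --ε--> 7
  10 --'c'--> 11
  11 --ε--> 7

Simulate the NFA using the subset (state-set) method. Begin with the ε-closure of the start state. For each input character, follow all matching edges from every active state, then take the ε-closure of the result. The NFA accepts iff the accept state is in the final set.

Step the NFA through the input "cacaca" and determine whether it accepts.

Answer: ACCEPT

Derivation:
initial (ε-close {0}): {0,1,2,4,5,6,8,10}
'c' @ 1: {1,5,6,7,8,10,11}  (accept∈set)
'a' @ 2: {1,5,6,7,8,9,10}  (accept∈set)
'c' @ 3: {1,5,6,7,8,10,11}  (accept∈set)
'a' @ 4: {1,5,6,7,8,9,10}  (accept∈set)
'c' @ 5: {1,5,6,7,8,10,11}  (accept∈set)
'a' @ 6: {1,5,6,7,8,9,10}  (accept∈set)
after full input: {1,5,6,7,8,9,10}  (accept=1 in)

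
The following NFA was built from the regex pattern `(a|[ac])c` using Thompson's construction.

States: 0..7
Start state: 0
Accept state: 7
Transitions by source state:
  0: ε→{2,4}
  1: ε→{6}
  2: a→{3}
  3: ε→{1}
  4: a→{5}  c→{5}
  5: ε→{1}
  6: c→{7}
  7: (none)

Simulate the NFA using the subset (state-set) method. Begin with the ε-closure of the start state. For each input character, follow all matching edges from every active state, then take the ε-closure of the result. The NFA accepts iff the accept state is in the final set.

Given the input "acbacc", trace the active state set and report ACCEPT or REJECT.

start: ε-closure({0}) = {0,2,4}
'a' @ 1: {1,3,5,6}
'c' @ 2: {7}  ✓accept
'b' @ 3: {}  — no active states
rest 'acc' ignored (set empty)
after full input: {}  (accept=7 not in)

Answer: REJECT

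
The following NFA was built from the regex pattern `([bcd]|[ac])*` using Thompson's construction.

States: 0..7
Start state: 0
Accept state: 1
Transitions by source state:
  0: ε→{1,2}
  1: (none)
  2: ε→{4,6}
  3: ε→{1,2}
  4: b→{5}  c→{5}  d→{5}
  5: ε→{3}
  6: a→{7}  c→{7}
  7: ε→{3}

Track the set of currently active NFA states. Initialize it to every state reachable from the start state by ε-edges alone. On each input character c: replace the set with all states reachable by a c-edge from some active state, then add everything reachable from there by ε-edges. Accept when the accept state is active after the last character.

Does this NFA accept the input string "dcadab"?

initial (ε-close {0}): {0,1,2,4,6}
'd' @ 1: {1,2,3,4,5,6}  ✓accept
'c' @ 2: {1,2,3,4,5,6,7}  ✓accept
'a' @ 3: {1,2,3,4,6,7}  ✓accept
'd' @ 4: {1,2,3,4,5,6}  ✓accept
'a' @ 5: {1,2,3,4,6,7}  ✓accept
'b' @ 6: {1,2,3,4,5,6}  ✓accept
final: {1,2,3,4,5,6}; accept 1 in set

Answer: ACCEPT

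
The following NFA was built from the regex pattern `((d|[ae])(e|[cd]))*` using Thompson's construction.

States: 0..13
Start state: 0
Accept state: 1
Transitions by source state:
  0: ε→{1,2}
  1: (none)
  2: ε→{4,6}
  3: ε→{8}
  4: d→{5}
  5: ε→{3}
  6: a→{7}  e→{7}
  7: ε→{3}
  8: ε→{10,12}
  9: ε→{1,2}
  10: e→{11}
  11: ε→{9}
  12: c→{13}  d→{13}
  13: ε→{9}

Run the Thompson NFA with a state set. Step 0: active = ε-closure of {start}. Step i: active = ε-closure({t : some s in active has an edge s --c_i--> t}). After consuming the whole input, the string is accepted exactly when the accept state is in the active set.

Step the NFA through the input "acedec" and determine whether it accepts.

S₀ = ε-closure({0}) = {0,1,2,4,6}
'a' @ 1: {3,7,8,10,12}
'c' @ 2: {1,2,4,6,9,13}  ✓accept
'e' @ 3: {3,7,8,10,12}
'd' @ 4: {1,2,4,6,9,13}  ✓accept
'e' @ 5: {3,7,8,10,12}
'c' @ 6: {1,2,4,6,9,13}  ✓accept
after full input: {1,2,4,6,9,13}  (accept=1 in)

Answer: ACCEPT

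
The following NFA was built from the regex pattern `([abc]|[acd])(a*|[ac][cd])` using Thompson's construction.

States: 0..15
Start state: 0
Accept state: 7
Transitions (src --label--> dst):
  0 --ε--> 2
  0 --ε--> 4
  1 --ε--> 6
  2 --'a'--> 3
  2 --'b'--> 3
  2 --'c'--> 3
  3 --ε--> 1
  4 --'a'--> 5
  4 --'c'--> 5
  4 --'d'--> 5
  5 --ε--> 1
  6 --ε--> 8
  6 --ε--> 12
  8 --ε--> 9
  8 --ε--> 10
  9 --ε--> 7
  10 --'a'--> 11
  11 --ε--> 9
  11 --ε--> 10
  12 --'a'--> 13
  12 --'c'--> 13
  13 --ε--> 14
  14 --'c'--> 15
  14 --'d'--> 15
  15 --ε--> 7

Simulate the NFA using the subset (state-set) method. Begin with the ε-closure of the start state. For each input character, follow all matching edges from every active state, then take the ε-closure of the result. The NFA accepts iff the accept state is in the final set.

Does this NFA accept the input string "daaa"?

Answer: ACCEPT

Derivation:
start: ε-closure({0}) = {0,2,4}
'd' @ 1: {1,5,6,7,8,9,10,12}  (accept∈set)
'a' @ 2: {7,9,10,11,13,14}  (accept∈set)
'a' @ 3: {7,9,10,11}  (accept∈set)
'a' @ 4: {7,9,10,11}  (accept∈set)
after full input: {7,9,10,11}  (accept=7 in)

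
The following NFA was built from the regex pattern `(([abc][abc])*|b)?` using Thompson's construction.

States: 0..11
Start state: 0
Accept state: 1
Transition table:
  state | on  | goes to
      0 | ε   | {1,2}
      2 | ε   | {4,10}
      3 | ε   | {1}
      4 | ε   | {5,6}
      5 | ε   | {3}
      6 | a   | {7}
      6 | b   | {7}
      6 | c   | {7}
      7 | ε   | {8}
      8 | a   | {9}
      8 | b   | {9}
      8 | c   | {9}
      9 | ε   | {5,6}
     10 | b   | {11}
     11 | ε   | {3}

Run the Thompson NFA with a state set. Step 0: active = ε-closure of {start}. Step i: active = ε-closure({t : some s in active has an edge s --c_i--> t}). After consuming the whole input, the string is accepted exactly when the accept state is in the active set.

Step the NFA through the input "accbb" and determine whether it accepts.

start: ε-closure({0}) = {0,1,2,3,4,5,6,10}
'a' @ 1: {7,8}
'c' @ 2: {1,3,5,6,9}  [accepting]
'c' @ 3: {7,8}
'b' @ 4: {1,3,5,6,9}  [accepting]
'b' @ 5: {7,8}
after full input: {7,8}  (accept=1 not in)

Answer: REJECT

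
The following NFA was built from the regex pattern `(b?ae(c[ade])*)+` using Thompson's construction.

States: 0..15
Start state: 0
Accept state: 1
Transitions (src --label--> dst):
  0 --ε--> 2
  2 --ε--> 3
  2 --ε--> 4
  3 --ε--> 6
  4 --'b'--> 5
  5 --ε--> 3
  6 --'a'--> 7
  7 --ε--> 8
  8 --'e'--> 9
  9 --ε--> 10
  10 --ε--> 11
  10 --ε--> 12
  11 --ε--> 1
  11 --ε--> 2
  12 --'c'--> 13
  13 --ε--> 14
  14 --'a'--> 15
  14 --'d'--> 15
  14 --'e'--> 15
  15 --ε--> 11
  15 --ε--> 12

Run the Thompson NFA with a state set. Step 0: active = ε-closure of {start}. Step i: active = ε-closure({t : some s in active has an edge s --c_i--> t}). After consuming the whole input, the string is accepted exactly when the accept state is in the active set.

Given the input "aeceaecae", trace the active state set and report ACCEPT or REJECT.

Answer: REJECT

Trace:
start: ε-closure({0}) = {0,2,3,4,6}
'a' @ 1: {7,8}
'e' @ 2: {1,2,3,4,6,9,10,11,12}  ✓accept
'c' @ 3: {13,14}
'e' @ 4: {1,2,3,4,6,11,12,15}  ✓accept
'a' @ 5: {7,8}
'e' @ 6: {1,2,3,4,6,9,10,11,12}  ✓accept
'c' @ 7: {13,14}
'a' @ 8: {1,2,3,4,6,11,12,15}  ✓accept
'e' @ 9: {}  — state set empty
after full input: {}  (accept=1 not in)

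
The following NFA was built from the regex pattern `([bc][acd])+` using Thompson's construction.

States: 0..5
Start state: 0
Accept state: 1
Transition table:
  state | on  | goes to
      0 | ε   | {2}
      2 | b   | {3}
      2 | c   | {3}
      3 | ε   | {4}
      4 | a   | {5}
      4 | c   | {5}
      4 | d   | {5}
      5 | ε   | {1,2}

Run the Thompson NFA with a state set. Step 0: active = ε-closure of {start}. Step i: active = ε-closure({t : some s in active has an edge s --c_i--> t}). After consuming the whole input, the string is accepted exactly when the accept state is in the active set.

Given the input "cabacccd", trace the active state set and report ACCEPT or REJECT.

Answer: ACCEPT

Steps:
S₀ = ε-closure({0}) = {0,2}
'c' @ 1: {3,4}
'a' @ 2: {1,2,5}  [accepting]
'b' @ 3: {3,4}
'a' @ 4: {1,2,5}  [accepting]
'c' @ 5: {3,4}
'c' @ 6: {1,2,5}  [accepting]
'c' @ 7: {3,4}
'd' @ 8: {1,2,5}  [accepting]
end set {1,2,5} — state 1 in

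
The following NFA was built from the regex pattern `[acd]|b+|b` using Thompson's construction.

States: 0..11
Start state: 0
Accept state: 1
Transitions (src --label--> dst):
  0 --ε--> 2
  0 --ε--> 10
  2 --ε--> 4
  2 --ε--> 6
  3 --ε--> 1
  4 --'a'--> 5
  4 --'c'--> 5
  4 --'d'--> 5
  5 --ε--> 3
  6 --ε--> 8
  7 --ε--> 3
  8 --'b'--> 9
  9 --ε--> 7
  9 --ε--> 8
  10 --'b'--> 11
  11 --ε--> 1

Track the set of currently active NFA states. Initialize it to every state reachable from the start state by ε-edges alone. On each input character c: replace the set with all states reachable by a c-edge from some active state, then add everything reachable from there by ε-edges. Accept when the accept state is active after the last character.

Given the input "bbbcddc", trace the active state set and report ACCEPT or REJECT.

S₀ = ε-closure({0}) = {0,2,4,6,8,10}
'b' @ 1: {1,3,7,8,9,11}  ✓accept
'b' @ 2: {1,3,7,8,9}  ✓accept
'b' @ 3: {1,3,7,8,9}  ✓accept
'c' @ 4: {}  — dead — no transitions
rest 'ddc' ignored (set empty)
final: {}; accept 1 not in set

Answer: REJECT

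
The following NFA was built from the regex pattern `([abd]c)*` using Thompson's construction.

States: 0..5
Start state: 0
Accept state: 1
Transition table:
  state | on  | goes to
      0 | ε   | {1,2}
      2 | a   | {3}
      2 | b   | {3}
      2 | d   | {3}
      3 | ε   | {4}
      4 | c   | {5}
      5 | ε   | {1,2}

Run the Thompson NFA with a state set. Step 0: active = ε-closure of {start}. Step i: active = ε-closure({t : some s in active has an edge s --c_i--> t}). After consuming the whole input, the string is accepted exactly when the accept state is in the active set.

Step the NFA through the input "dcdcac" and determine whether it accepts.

initial (ε-close {0}): {0,1,2}
'd' @ 1: {3,4}
'c' @ 2: {1,2,5}  [accepting]
'd' @ 3: {3,4}
'c' @ 4: {1,2,5}  [accepting]
'a' @ 5: {3,4}
'c' @ 6: {1,2,5}  [accepting]
end set {1,2,5} — state 1 in

Answer: ACCEPT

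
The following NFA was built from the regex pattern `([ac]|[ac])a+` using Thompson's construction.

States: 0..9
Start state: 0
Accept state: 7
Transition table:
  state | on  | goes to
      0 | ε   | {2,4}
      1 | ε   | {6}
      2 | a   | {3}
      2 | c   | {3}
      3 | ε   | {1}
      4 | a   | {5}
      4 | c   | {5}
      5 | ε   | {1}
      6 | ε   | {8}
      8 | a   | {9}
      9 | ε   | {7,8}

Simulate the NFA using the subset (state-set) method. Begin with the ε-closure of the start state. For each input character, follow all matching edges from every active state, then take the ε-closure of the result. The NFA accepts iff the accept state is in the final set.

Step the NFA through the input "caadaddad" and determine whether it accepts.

start: ε-closure({0}) = {0,2,4}
'c' @ 1: {1,3,5,6,8}
'a' @ 2: {7,8,9}  (accept∈set)
'a' @ 3: {7,8,9}  (accept∈set)
'd' @ 4: {}  — dead — no transitions
rest 'addad' ignored (set empty)
final: {}; accept 7 not in set

Answer: REJECT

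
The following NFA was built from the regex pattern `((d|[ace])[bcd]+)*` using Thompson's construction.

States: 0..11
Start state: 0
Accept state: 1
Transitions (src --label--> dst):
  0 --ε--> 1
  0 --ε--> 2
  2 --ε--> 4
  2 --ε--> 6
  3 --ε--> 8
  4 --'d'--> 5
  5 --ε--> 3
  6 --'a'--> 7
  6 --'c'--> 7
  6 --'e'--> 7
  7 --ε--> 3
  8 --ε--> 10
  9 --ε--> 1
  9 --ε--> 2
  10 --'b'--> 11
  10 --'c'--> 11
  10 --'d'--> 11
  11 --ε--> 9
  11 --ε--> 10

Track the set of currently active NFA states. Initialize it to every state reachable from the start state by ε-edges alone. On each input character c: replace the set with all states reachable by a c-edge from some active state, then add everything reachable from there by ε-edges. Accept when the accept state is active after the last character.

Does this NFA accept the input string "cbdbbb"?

Answer: ACCEPT

Trace:
start: ε-closure({0}) = {0,1,2,4,6}
'c' @ 1: {3,7,8,10}
'b' @ 2: {1,2,4,6,9,10,11}  (accept∈set)
'd' @ 3: {1,2,3,4,5,6,8,9,10,11}  (accept∈set)
'b' @ 4: {1,2,4,6,9,10,11}  (accept∈set)
'b' @ 5: {1,2,4,6,9,10,11}  (accept∈set)
'b' @ 6: {1,2,4,6,9,10,11}  (accept∈set)
end set {1,2,4,6,9,10,11} — state 1 in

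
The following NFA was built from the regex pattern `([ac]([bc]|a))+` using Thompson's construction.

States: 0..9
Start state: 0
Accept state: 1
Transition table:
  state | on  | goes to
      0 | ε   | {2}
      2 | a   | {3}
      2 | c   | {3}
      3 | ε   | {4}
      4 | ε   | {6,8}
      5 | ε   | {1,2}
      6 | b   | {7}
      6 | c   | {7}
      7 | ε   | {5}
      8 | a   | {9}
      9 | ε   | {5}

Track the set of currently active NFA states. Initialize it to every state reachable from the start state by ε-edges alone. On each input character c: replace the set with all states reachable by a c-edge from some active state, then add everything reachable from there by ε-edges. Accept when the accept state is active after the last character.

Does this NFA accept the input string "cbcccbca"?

Answer: ACCEPT

Derivation:
start: ε-closure({0}) = {0,2}
'c' @ 1: {3,4,6,8}
'b' @ 2: {1,2,5,7}  (accept∈set)
'c' @ 3: {3,4,6,8}
'c' @ 4: {1,2,5,7}  (accept∈set)
'c' @ 5: {3,4,6,8}
'b' @ 6: {1,2,5,7}  (accept∈set)
'c' @ 7: {3,4,6,8}
'a' @ 8: {1,2,5,9}  (accept∈set)
after full input: {1,2,5,9}  (accept=1 in)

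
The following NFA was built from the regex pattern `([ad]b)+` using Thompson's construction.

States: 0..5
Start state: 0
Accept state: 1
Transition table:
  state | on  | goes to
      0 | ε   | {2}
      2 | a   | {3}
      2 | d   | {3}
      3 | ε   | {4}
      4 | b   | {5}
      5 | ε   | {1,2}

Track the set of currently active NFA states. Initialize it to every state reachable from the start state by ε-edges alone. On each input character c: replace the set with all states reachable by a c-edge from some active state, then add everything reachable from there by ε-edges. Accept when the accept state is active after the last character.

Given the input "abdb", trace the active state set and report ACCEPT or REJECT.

start: ε-closure({0}) = {0,2}
'a' @ 1: {3,4}
'b' @ 2: {1,2,5}  [accepting]
'd' @ 3: {3,4}
'b' @ 4: {1,2,5}  [accepting]
after full input: {1,2,5}  (accept=1 in)

Answer: ACCEPT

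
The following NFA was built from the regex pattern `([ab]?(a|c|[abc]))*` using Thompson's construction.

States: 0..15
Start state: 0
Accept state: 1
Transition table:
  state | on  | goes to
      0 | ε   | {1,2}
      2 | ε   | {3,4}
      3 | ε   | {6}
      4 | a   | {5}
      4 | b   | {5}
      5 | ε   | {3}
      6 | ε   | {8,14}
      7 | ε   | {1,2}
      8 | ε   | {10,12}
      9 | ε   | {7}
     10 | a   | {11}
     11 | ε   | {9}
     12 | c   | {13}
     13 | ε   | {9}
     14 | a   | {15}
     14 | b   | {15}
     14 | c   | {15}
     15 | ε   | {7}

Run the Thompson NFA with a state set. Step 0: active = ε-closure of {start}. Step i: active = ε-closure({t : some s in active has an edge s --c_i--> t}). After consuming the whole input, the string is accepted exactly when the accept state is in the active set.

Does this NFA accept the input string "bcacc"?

S₀ = ε-closure({0}) = {0,1,2,3,4,6,8,10,12,14}
'b' @ 1: {1,2,3,4,5,6,7,8,10,12,14,15}  [accepting]
'c' @ 2: {1,2,3,4,6,7,8,9,10,12,13,14,15}  [accepting]
'a' @ 3: {1,2,3,4,5,6,7,8,9,10,11,12,14,15}  [accepting]
'c' @ 4: {1,2,3,4,6,7,8,9,10,12,13,14,15}  [accepting]
'c' @ 5: {1,2,3,4,6,7,8,9,10,12,13,14,15}  [accepting]
end set {1,2,3,4,6,7,8,9,10,12,13,14,15} — state 1 in

Answer: ACCEPT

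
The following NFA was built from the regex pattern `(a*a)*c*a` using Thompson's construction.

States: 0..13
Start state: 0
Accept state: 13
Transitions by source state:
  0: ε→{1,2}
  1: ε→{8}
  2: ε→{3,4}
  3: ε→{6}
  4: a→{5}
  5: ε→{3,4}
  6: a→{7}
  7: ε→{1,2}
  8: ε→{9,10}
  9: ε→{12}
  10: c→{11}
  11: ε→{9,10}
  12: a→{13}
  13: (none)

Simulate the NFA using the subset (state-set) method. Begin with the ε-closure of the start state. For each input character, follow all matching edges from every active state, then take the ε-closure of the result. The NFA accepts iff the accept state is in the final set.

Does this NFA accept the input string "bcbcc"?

Answer: REJECT

Derivation:
S₀ = ε-closure({0}) = {0,1,2,3,4,6,8,9,10,12}
'b' @ 1: {}  — dead — no transitions
rest 'cbcc' ignored (set empty)
final: {}; accept 13 not in set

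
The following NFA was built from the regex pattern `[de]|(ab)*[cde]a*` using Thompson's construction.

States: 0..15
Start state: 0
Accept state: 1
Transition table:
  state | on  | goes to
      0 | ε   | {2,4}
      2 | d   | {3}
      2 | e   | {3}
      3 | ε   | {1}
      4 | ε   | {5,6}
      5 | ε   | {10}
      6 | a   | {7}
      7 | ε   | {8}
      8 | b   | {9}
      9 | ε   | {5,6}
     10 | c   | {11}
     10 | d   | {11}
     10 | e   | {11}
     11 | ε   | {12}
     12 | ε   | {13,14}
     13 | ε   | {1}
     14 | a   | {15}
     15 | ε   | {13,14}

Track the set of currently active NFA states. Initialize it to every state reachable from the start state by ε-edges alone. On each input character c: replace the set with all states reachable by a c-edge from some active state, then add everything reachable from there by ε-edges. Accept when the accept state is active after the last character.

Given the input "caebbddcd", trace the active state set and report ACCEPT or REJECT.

Answer: REJECT

Trace:
initial (ε-close {0}): {0,2,4,5,6,10}
'c' @ 1: {1,11,12,13,14}  [accepting]
'a' @ 2: {1,13,14,15}  [accepting]
'e' @ 3: {}  — dead — no transitions
rest 'bbddcd' ignored (set empty)
after full input: {}  (accept=1 not in)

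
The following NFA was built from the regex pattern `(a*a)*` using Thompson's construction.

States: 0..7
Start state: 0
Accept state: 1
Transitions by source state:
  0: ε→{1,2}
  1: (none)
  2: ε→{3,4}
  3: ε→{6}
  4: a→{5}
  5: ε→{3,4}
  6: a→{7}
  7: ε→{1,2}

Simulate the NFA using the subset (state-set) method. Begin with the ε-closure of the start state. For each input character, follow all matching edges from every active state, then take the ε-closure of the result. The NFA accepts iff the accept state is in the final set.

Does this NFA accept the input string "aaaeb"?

Answer: REJECT

Derivation:
initial (ε-close {0}): {0,1,2,3,4,6}
'a' @ 1: {1,2,3,4,5,6,7}  (accept∈set)
'a' @ 2: {1,2,3,4,5,6,7}  (accept∈set)
'a' @ 3: {1,2,3,4,5,6,7}  (accept∈set)
'e' @ 4: {}  — dead — no transitions
rest 'b' ignored (set empty)
end set {} — state 1 not in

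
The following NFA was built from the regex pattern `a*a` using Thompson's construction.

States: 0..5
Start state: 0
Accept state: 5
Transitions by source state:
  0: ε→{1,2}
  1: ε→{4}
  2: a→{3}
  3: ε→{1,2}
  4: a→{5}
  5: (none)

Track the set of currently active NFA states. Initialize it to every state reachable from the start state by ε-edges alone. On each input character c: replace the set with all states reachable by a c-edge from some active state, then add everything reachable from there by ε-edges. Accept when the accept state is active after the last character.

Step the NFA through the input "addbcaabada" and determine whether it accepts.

Answer: REJECT

Derivation:
S₀ = ε-closure({0}) = {0,1,2,4}
'a' @ 1: {1,2,3,4,5}  (accept∈set)
'd' @ 2: {}  — dead — no transitions
rest 'dbcaabada' ignored (set empty)
end set {} — state 5 not in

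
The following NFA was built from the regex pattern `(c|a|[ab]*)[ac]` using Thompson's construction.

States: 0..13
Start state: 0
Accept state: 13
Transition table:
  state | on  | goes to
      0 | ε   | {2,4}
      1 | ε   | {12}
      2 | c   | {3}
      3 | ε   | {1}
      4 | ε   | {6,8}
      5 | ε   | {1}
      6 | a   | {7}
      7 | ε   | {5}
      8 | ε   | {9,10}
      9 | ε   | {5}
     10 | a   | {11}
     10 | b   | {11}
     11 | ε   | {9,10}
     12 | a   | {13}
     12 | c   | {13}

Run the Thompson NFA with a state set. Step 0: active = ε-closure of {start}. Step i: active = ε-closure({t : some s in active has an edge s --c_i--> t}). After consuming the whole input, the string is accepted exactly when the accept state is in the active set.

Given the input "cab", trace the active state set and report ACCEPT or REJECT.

S₀ = ε-closure({0}) = {0,1,2,4,5,6,8,9,10,12}
'c' @ 1: {1,3,12,13}  [accepting]
'a' @ 2: {13}  [accepting]
'b' @ 3: {}  — state set empty
final: {}; accept 13 not in set

Answer: REJECT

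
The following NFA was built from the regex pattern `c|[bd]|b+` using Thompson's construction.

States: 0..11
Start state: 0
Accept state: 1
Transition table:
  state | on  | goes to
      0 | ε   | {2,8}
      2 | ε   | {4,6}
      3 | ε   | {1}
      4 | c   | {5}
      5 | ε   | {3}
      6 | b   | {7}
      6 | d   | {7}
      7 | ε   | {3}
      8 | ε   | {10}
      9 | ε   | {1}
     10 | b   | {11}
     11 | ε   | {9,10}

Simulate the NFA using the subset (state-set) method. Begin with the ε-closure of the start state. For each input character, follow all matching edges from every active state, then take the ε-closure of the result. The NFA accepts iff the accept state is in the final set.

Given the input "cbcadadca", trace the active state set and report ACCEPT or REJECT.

Answer: REJECT

Derivation:
S₀ = ε-closure({0}) = {0,2,4,6,8,10}
'c' @ 1: {1,3,5}  ✓accept
'b' @ 2: {}  — dead — no transitions
rest 'cadadca' ignored (set empty)
end set {} — state 1 not in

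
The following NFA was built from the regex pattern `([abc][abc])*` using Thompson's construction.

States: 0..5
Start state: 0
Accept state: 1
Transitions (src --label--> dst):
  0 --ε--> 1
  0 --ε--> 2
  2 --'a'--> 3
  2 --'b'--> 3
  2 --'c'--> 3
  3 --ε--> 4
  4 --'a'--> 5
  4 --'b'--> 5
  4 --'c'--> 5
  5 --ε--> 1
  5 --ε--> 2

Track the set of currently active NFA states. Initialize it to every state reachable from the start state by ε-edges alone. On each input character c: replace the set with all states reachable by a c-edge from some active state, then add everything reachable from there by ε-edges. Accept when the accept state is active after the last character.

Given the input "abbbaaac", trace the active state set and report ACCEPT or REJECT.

Answer: ACCEPT

Steps:
start: ε-closure({0}) = {0,1,2}
'a' @ 1: {3,4}
'b' @ 2: {1,2,5}  ✓accept
'b' @ 3: {3,4}
'b' @ 4: {1,2,5}  ✓accept
'a' @ 5: {3,4}
'a' @ 6: {1,2,5}  ✓accept
'a' @ 7: {3,4}
'c' @ 8: {1,2,5}  ✓accept
end set {1,2,5} — state 1 in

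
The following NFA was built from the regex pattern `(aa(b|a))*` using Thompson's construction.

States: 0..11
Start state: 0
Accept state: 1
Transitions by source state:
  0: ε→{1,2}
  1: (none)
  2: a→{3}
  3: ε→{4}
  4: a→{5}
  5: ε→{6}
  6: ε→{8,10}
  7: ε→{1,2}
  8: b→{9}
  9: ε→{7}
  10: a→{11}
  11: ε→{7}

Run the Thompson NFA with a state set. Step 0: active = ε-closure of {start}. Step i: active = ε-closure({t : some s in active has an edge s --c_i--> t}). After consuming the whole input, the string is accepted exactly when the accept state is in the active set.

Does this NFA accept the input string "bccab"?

Answer: REJECT

Steps:
initial (ε-close {0}): {0,1,2}
'b' @ 1: {}  — state set empty
rest 'ccab' ignored (set empty)
after full input: {}  (accept=1 not in)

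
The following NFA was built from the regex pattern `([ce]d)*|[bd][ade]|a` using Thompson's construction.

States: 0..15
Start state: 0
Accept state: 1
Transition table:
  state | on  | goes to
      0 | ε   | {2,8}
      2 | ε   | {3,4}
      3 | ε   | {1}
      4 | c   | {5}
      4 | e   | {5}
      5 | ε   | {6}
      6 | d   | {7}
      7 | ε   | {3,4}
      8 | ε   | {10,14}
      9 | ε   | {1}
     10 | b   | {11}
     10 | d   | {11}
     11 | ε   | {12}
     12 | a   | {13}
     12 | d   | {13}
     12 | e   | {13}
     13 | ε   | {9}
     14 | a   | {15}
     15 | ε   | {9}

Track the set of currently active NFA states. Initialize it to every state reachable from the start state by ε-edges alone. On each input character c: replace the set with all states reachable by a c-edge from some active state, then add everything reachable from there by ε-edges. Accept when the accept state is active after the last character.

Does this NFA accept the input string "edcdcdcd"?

S₀ = ε-closure({0}) = {0,1,2,3,4,8,10,14}
'e' @ 1: {5,6}
'd' @ 2: {1,3,4,7}  [accepting]
'c' @ 3: {5,6}
'd' @ 4: {1,3,4,7}  [accepting]
'c' @ 5: {5,6}
'd' @ 6: {1,3,4,7}  [accepting]
'c' @ 7: {5,6}
'd' @ 8: {1,3,4,7}  [accepting]
after full input: {1,3,4,7}  (accept=1 in)

Answer: ACCEPT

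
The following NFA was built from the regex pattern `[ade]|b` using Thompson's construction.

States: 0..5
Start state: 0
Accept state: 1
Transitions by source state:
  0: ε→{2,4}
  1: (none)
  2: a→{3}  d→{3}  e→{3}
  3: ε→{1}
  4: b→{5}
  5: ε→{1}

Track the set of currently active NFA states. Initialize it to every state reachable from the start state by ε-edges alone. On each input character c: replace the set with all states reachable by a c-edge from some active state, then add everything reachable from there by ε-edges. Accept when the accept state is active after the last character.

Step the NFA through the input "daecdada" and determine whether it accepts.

Answer: REJECT

Derivation:
initial (ε-close {0}): {0,2,4}
'd' @ 1: {1,3}  [accepting]
'a' @ 2: {}  — no active states
rest 'ecdada' ignored (set empty)
final: {}; accept 1 not in set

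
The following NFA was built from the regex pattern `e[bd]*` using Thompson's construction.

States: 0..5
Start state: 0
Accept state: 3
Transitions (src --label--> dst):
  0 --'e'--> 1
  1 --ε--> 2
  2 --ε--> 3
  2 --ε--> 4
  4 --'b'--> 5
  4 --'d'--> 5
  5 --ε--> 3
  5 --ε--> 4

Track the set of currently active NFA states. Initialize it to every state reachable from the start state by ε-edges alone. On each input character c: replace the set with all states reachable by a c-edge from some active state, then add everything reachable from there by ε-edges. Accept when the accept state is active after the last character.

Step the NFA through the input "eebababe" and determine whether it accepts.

start: ε-closure({0}) = {0}
'e' @ 1: {1,2,3,4}  (accept∈set)
'e' @ 2: {}  — dead — no transitions
rest 'bababe' ignored (set empty)
final: {}; accept 3 not in set

Answer: REJECT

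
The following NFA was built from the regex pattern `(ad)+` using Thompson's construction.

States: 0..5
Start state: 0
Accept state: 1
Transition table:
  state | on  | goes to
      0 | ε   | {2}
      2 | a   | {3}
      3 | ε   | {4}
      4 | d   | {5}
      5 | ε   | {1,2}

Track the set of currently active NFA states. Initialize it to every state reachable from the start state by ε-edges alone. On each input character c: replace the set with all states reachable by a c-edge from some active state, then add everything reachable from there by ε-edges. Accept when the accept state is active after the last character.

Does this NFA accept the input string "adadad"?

Answer: ACCEPT

Trace:
start: ε-closure({0}) = {0,2}
'a' @ 1: {3,4}
'd' @ 2: {1,2,5}  [accepting]
'a' @ 3: {3,4}
'd' @ 4: {1,2,5}  [accepting]
'a' @ 5: {3,4}
'd' @ 6: {1,2,5}  [accepting]
end set {1,2,5} — state 1 in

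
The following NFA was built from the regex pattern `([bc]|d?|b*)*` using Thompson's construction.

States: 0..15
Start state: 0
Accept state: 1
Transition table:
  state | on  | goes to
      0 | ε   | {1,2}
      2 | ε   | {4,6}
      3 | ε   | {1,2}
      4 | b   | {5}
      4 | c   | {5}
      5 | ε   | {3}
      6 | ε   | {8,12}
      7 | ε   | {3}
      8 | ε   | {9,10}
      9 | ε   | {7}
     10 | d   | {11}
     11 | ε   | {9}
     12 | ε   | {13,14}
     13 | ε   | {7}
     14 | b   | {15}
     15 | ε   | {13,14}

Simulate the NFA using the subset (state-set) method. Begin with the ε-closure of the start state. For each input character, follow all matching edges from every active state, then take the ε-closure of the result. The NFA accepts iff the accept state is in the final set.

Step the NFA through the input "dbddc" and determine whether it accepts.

start: ε-closure({0}) = {0,1,2,3,4,6,7,8,9,10,12,13,14}
'd' @ 1: {1,2,3,4,6,7,8,9,10,11,12,13,14}  [accepting]
'b' @ 2: {1,2,3,4,5,6,7,8,9,10,12,13,14,15}  [accepting]
'd' @ 3: {1,2,3,4,6,7,8,9,10,11,12,13,14}  [accepting]
'd' @ 4: {1,2,3,4,6,7,8,9,10,11,12,13,14}  [accepting]
'c' @ 5: {1,2,3,4,5,6,7,8,9,10,12,13,14}  [accepting]
final: {1,2,3,4,5,6,7,8,9,10,12,13,14}; accept 1 in set

Answer: ACCEPT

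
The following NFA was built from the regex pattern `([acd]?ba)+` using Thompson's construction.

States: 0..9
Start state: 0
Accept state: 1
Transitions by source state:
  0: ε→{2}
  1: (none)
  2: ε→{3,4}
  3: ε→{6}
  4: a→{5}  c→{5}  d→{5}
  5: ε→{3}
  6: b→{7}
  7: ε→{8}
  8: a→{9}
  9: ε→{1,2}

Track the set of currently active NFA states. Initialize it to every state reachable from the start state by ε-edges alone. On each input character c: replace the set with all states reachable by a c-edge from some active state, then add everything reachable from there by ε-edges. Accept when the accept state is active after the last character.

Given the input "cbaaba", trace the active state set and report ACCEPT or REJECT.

start: ε-closure({0}) = {0,2,3,4,6}
'c' @ 1: {3,5,6}
'b' @ 2: {7,8}
'a' @ 3: {1,2,3,4,6,9}  [accepting]
'a' @ 4: {3,5,6}
'b' @ 5: {7,8}
'a' @ 6: {1,2,3,4,6,9}  [accepting]
after full input: {1,2,3,4,6,9}  (accept=1 in)

Answer: ACCEPT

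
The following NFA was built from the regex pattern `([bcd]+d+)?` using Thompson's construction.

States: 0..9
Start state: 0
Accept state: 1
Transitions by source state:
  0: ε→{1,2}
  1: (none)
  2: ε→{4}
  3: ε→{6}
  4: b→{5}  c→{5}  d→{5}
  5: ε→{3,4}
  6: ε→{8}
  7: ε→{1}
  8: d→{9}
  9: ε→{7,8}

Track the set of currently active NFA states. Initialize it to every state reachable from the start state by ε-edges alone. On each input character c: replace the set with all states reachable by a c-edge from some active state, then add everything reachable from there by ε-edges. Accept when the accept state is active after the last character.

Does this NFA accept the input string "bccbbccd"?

Answer: ACCEPT

Derivation:
initial (ε-close {0}): {0,1,2,4}
'b' @ 1: {3,4,5,6,8}
'c' @ 2: {3,4,5,6,8}
'c' @ 3: {3,4,5,6,8}
'b' @ 4: {3,4,5,6,8}
'b' @ 5: {3,4,5,6,8}
'c' @ 6: {3,4,5,6,8}
'c' @ 7: {3,4,5,6,8}
'd' @ 8: {1,3,4,5,6,7,8,9}  ✓accept
final: {1,3,4,5,6,7,8,9}; accept 1 in set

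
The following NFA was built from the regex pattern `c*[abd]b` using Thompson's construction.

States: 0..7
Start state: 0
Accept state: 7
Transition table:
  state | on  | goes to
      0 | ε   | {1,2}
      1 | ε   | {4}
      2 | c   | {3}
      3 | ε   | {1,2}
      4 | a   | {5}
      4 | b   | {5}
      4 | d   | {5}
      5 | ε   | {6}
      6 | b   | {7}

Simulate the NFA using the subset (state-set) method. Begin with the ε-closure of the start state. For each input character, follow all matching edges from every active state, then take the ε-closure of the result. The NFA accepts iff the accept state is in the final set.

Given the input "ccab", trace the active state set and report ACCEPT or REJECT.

start: ε-closure({0}) = {0,1,2,4}
'c' @ 1: {1,2,3,4}
'c' @ 2: {1,2,3,4}
'a' @ 3: {5,6}
'b' @ 4: {7}  (accept∈set)
after full input: {7}  (accept=7 in)

Answer: ACCEPT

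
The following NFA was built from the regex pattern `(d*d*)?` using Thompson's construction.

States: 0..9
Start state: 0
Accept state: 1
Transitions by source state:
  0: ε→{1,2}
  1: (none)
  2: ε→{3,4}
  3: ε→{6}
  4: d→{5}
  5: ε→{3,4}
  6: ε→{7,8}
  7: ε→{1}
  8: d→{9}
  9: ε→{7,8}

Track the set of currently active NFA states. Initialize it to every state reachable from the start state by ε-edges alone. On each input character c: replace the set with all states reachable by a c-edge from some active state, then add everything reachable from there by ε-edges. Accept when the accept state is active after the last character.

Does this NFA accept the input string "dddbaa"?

Answer: REJECT

Steps:
start: ε-closure({0}) = {0,1,2,3,4,6,7,8}
'd' @ 1: {1,3,4,5,6,7,8,9}  [accepting]
'd' @ 2: {1,3,4,5,6,7,8,9}  [accepting]
'd' @ 3: {1,3,4,5,6,7,8,9}  [accepting]
'b' @ 4: {}  — no active states
rest 'aa' ignored (set empty)
end set {} — state 1 not in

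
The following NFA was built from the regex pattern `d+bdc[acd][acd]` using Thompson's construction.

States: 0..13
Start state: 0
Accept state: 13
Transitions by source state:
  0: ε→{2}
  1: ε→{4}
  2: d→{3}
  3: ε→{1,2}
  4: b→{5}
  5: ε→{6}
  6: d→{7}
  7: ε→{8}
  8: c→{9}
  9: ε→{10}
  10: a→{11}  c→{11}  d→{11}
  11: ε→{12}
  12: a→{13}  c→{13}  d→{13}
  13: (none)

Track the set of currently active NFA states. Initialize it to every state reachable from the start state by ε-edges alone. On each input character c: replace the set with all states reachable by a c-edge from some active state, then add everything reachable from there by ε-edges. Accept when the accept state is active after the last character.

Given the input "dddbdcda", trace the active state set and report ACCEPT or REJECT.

initial (ε-close {0}): {0,2}
'd' @ 1: {1,2,3,4}
'd' @ 2: {1,2,3,4}
'd' @ 3: {1,2,3,4}
'b' @ 4: {5,6}
'd' @ 5: {7,8}
'c' @ 6: {9,10}
'd' @ 7: {11,12}
'a' @ 8: {13}  (accept∈set)
final: {13}; accept 13 in set

Answer: ACCEPT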